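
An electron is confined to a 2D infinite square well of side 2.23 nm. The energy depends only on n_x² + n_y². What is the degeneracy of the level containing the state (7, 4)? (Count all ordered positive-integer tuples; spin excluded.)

degeneracy = 4

The level has n_x² + n_y² = 65. The ordered positive-integer solutions are (1, 8), (4, 7), (7, 4), (8, 1).
That gives 4 states.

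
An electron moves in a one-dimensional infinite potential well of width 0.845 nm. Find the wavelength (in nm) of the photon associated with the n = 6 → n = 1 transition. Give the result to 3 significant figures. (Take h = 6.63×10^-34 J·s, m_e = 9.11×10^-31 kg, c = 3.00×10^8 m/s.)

λ = 67.3 nm

E_1 = h²/(8m_eL²) = 8.447×10^-20 J, so ΔE = (6² − 1²)E_1 = 2.956×10^-18 J.
λ = hc/ΔE = (6.63×10^-34·3.00×10^8)/2.956×10^-18 = 6.73×10^-8 m = 67.3 nm.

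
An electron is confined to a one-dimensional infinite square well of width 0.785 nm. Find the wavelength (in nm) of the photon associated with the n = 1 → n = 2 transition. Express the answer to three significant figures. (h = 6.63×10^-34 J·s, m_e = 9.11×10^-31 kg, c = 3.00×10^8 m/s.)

λ = 677 nm

E_1 = h²/(8m_eL²) = 9.788×10^-20 J, so ΔE = (2² − 1²)E_1 = 2.936×10^-19 J.
λ = hc/ΔE = (6.63×10^-34·3.00×10^8)/2.936×10^-19 = 6.77×10^-7 m = 677 nm.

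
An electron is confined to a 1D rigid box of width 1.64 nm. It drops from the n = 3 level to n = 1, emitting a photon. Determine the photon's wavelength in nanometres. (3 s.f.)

E_1 = h²/(8m_eL²) = 2.240×10^-20 J, so ΔE = (3² − 1²)E_1 = 1.792×10^-19 J.
λ = hc/ΔE = (6.626×10^-34·2.998×10^8)/1.792×10^-19 = 1.11×10^-6 m = 1.11×10^3 nm.

λ = 1.11×10^3 nm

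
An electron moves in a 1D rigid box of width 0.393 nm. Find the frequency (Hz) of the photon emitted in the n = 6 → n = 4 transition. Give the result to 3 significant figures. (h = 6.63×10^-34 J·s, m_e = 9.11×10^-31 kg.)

E_1 = h²/(8m_eL²) = 3.905×10^-19 J and ΔE = (6² − 4²)E_1 = 7.810×10^-18 J.
f = ΔE/h = 7.810×10^-18/6.63×10^-34 = 1.18×10^16 Hz.

f = 1.18×10^16 Hz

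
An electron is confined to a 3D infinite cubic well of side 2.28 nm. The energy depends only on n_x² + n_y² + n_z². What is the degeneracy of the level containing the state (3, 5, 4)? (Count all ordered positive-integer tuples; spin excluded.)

degeneracy = 6

The level has n_x² + n_y² + n_z² = 50. The ordered positive-integer solutions are (3, 4, 5), (3, 5, 4), (4, 3, 5), (4, 5, 3), (5, 3, 4), (5, 4, 3).
That gives 6 states.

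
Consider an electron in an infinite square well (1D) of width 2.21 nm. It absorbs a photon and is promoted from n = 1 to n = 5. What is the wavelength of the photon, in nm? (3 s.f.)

E_1 = h²/(8m_eL²) = 1.234×10^-20 J, so ΔE = (5² − 1²)E_1 = 2.962×10^-19 J.
λ = hc/ΔE = (6.626×10^-34·2.998×10^8)/2.962×10^-19 = 6.71×10^-7 m = 671 nm.

λ = 671 nm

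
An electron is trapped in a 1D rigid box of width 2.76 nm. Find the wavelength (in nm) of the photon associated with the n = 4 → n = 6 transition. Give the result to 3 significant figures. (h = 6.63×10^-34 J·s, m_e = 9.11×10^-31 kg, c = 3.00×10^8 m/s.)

λ = 1.26×10^3 nm

E_1 = h²/(8m_eL²) = 7.918×10^-21 J, so ΔE = (6² − 4²)E_1 = 1.584×10^-19 J.
λ = hc/ΔE = (6.63×10^-34·3.00×10^8)/1.584×10^-19 = 1.26×10^-6 m = 1.26×10^3 nm.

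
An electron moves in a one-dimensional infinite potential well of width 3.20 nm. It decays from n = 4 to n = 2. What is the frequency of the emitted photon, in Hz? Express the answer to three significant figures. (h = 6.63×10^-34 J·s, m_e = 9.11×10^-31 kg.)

E_1 = h²/(8m_eL²) = 5.890×10^-21 J and ΔE = (4² − 2²)E_1 = 7.068×10^-20 J.
f = ΔE/h = 7.068×10^-20/6.63×10^-34 = 1.07×10^14 Hz.

f = 1.07×10^14 Hz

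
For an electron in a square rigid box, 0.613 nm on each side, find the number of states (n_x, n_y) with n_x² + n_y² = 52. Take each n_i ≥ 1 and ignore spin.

degeneracy = 2

The level has n_x² + n_y² = 52. The ordered positive-integer solutions are (4, 6), (6, 4).
That gives 2 states.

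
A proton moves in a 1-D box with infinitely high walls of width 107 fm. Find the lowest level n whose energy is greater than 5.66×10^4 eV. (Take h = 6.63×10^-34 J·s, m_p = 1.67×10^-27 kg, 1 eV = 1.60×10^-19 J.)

n = 2

E_1 = h²/(8m_pL²) = 2.874×10^-15 J = 1.796×10^4 eV.
Need n² > 5.66×10^4/1.796×10^4 = 3.151, i.e. n > 1.775.
The smallest integer satisfying this is n = 2.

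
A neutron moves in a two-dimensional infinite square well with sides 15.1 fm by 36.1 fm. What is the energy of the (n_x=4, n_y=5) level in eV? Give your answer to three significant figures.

For a 2D rectangular well E = (h²/8m_n)·Σ n_i²/L_i² = (6.626×10^-34)²/(8·1.675×10^-27) · [4²/(15.1 fm)² + 5²/(36.1 fm)²].
Evaluating gives E = 2.928×10^-12 J = 1.83×10^7 eV.

E = 1.83×10^7 eV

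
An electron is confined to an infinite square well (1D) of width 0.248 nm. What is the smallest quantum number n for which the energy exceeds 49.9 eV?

n = 3

E_1 = h²/(8m_eL²) = 9.796×10^-19 J = 6.115 eV.
Need n² > 49.9/6.115 = 8.160, i.e. n > 2.857.
The smallest integer satisfying this is n = 3.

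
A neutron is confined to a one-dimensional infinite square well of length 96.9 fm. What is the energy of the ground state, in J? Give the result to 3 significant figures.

E_1 = 3.49×10^-15 J

For an infinite well E_n = n²h²/(8m_nL²), so E_1 = h²/(8m_nL²) = (6.626×10^-34)²/(8·1.675×10^-27·(9.69×10^-14 m)²) = 3.489×10^-15 J.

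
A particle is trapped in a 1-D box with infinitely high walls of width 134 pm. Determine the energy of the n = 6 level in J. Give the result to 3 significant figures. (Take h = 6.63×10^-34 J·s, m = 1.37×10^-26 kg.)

E_6 = 8.04×10^-21 J

For an infinite well E_n = n²h²/(8mL²), so E_1 = h²/(8mL²) = (6.63×10^-34)²/(8·1.37×10^-26·(1.34×10^-10 m)²) = 2.234×10^-22 J.
Then E_6 = 6²·E_1 = 36·2.234×10^-22 J = 8.04×10^-21 J.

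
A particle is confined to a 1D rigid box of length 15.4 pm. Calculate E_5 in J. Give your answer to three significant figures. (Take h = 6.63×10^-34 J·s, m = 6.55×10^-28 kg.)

For an infinite well E_n = n²h²/(8mL²), so E_1 = h²/(8mL²) = (6.63×10^-34)²/(8·6.55×10^-28·(1.54×10^-11 m)²) = 3.537×10^-19 J.
Then E_5 = 5²·E_1 = 25·3.537×10^-19 J = 8.84×10^-18 J.

E_5 = 8.84×10^-18 J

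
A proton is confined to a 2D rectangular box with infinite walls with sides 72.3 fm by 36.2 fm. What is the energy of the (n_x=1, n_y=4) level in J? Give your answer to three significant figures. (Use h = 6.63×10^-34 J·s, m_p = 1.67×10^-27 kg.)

E = 4.08×10^-13 J

For a 2D rectangular well E = (h²/8m_p)·Σ n_i²/L_i² = (6.63×10^-34)²/(8·1.67×10^-27) · [1²/(72.3 fm)² + 4²/(36.2 fm)²].
Evaluating gives E = 4.08×10^-13 J.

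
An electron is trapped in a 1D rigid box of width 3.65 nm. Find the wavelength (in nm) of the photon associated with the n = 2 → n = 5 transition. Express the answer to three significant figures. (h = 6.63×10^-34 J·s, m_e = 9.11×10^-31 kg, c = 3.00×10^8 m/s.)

λ = 2.09×10^3 nm

E_1 = h²/(8m_eL²) = 4.527×10^-21 J, so ΔE = (5² − 2²)E_1 = 9.507×10^-20 J.
λ = hc/ΔE = (6.63×10^-34·3.00×10^8)/9.507×10^-20 = 2.09×10^-6 m = 2.09×10^3 nm.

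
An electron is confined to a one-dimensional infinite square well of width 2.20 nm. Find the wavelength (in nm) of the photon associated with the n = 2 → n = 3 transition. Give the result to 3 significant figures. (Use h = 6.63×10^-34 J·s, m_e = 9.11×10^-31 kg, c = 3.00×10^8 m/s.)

E_1 = h²/(8m_eL²) = 1.246×10^-20 J, so ΔE = (3² − 2²)E_1 = 6.230×10^-20 J.
λ = hc/ΔE = (6.63×10^-34·3.00×10^8)/6.230×10^-20 = 3.19×10^-6 m = 3.19×10^3 nm.

λ = 3.19×10^3 nm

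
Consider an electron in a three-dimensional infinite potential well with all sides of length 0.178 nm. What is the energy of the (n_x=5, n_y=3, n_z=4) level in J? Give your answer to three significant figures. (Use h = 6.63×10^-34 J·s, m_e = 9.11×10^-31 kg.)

E = 9.52×10^-17 J

For a 3D rectangular well E = (h²/8m_e)·Σ n_i²/L_i² = (6.63×10^-34)²/(8·9.11×10^-31) · [5²/(0.178 nm)² + 3²/(0.178 nm)² + 4²/(0.178 nm)²].
Evaluating gives E = 9.52×10^-17 J.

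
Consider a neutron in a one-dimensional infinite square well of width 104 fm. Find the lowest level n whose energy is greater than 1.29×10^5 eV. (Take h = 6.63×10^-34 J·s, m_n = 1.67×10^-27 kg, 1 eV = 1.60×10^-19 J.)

n = 3

E_1 = h²/(8m_nL²) = 3.042×10^-15 J = 1.901×10^4 eV.
Need n² > 1.29×10^5/1.901×10^4 = 6.786, i.e. n > 2.605.
The smallest integer satisfying this is n = 3.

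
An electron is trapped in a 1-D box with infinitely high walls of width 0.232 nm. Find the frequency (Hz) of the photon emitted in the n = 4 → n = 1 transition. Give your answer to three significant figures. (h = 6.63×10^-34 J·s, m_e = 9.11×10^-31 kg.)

E_1 = h²/(8m_eL²) = 1.121×10^-18 J and ΔE = (4² − 1²)E_1 = 1.682×10^-17 J.
f = ΔE/h = 1.682×10^-17/6.63×10^-34 = 2.54×10^16 Hz.

f = 2.54×10^16 Hz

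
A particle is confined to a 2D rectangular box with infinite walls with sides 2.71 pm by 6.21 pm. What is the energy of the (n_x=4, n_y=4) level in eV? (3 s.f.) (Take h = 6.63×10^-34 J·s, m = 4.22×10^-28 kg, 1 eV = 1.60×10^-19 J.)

E = 2.11×10^3 eV

For a 2D rectangular well E = (h²/8m)·Σ n_i²/L_i² = (6.63×10^-34)²/(8·4.22×10^-28) · [4²/(2.71 pm)² + 4²/(6.21 pm)²].
Evaluating gives E = 3.377×10^-16 J = 2.11×10^3 eV.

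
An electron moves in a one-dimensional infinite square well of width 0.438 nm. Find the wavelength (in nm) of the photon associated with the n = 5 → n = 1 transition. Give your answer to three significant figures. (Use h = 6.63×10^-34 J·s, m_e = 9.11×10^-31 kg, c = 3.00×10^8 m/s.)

λ = 26.4 nm

E_1 = h²/(8m_eL²) = 3.144×10^-19 J, so ΔE = (5² − 1²)E_1 = 7.546×10^-18 J.
λ = hc/ΔE = (6.63×10^-34·3.00×10^8)/7.546×10^-18 = 2.64×10^-8 m = 26.4 nm.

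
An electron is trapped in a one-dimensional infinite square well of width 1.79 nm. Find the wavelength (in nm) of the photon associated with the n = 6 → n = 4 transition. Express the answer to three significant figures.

E_1 = h²/(8m_eL²) = 1.880×10^-20 J, so ΔE = (6² − 4²)E_1 = 3.760×10^-19 J.
λ = hc/ΔE = (6.626×10^-34·2.998×10^8)/3.760×10^-19 = 5.28×10^-7 m = 528 nm.

λ = 528 nm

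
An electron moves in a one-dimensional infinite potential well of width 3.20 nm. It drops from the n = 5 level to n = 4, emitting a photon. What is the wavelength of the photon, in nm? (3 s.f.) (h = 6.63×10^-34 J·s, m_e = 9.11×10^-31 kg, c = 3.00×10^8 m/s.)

λ = 3.75×10^3 nm

E_1 = h²/(8m_eL²) = 5.890×10^-21 J, so ΔE = (5² − 4²)E_1 = 5.301×10^-20 J.
λ = hc/ΔE = (6.63×10^-34·3.00×10^8)/5.301×10^-20 = 3.75×10^-6 m = 3.75×10^3 nm.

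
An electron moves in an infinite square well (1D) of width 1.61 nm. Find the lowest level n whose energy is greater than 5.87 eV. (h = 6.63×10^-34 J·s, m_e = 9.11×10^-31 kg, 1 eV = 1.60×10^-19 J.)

E_1 = h²/(8m_eL²) = 2.327×10^-20 J = 0.1454 eV.
Need n² > 5.87/0.1454 = 40.37, i.e. n > 6.354.
The smallest integer satisfying this is n = 7.

n = 7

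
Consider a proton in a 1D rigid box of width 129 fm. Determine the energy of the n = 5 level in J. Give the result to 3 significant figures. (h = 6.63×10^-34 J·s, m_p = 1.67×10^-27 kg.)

E_5 = 4.94×10^-14 J

For an infinite well E_n = n²h²/(8m_pL²), so E_1 = h²/(8m_pL²) = (6.63×10^-34)²/(8·1.67×10^-27·(1.29×10^-13 m)²) = 1.977×10^-15 J.
Then E_5 = 5²·E_1 = 25·1.977×10^-15 J = 4.94×10^-14 J.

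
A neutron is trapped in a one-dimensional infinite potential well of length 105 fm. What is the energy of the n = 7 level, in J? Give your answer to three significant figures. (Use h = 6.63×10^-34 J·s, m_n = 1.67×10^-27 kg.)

For an infinite well E_n = n²h²/(8m_nL²), so E_1 = h²/(8m_nL²) = (6.63×10^-34)²/(8·1.67×10^-27·(1.05×10^-13 m)²) = 2.984×10^-15 J.
Then E_7 = 7²·E_1 = 49·2.984×10^-15 J = 1.46×10^-13 J.

E_7 = 1.46×10^-13 J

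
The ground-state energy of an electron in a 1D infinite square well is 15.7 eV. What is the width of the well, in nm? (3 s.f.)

From E_n = n²h²/(8m_eL²), L = n·h/√(8m_eE_n).
E_1 = 15.7 eV = 2.515×10^-18 J, so L = 1·6.626×10^-34/√(8·9.109×10^-31·2.515×10^-18) = 1.55×10^-10 m = 0.155 nm.

L = 0.155 nm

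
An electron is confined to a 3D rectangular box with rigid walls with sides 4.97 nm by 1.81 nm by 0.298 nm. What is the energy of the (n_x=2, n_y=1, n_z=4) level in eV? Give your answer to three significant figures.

For a 3D rectangular well E = (h²/8m_e)·Σ n_i²/L_i² = (6.626×10^-34)²/(8·9.109×10^-31) · [2²/(4.97 nm)² + 1²/(1.81 nm)² + 4²/(0.298 nm)²].
Evaluating gives E = 1.088×10^-17 J = 67.9 eV.

E = 67.9 eV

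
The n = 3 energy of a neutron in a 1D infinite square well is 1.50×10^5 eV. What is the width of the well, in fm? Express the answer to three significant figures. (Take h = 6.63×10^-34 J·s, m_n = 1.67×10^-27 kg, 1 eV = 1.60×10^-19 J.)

From E_n = n²h²/(8m_nL²), L = n·h/√(8m_nE_n).
E_3 = 1.50×10^5 eV = 2.400×10^-14 J, so L = 3·6.63×10^-34/√(8·1.67×10^-27·2.400×10^-14) = 1.11×10^-13 m = 111 fm.

L = 111 fm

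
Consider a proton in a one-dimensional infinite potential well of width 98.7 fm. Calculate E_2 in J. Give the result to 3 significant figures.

E_2 = 1.35×10^-14 J

For an infinite well E_n = n²h²/(8m_pL²), so E_1 = h²/(8m_pL²) = (6.626×10^-34)²/(8·1.673×10^-27·(9.87×10^-14 m)²) = 3.367×10^-15 J.
Then E_2 = 2²·E_1 = 4·3.367×10^-15 J = 1.35×10^-14 J.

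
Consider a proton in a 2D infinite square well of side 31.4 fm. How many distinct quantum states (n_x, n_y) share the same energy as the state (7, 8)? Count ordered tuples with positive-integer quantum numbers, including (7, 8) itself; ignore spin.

degeneracy = 2

The level has n_x² + n_y² = 113. The ordered positive-integer solutions are (7, 8), (8, 7).
That gives 2 states.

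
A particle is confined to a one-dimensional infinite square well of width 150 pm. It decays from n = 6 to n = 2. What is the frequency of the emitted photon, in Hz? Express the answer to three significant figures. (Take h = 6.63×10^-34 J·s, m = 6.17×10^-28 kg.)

f = 1.91×10^14 Hz

E_1 = h²/(8mL²) = 3.958×10^-21 J and ΔE = (6² − 2²)E_1 = 1.267×10^-19 J.
f = ΔE/h = 1.267×10^-19/6.63×10^-34 = 1.91×10^14 Hz.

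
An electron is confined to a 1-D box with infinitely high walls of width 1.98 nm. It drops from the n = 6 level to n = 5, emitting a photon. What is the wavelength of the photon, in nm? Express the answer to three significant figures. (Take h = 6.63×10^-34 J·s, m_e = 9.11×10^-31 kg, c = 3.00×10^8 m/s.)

E_1 = h²/(8m_eL²) = 1.538×10^-20 J, so ΔE = (6² − 5²)E_1 = 1.692×10^-19 J.
λ = hc/ΔE = (6.63×10^-34·3.00×10^8)/1.692×10^-19 = 1.18×10^-6 m = 1.18×10^3 nm.

λ = 1.18×10^3 nm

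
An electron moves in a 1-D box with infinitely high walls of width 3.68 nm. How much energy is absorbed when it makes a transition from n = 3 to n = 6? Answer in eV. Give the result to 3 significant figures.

|ΔE| = 0.750 eV

E_1 = h²/(8m_eL²) = 4.449×10^-21 J.
|ΔE| = |3² − 6²|·E_1 = 27·4.449×10^-21 J = 1.201×10^-19 J = 0.750 eV.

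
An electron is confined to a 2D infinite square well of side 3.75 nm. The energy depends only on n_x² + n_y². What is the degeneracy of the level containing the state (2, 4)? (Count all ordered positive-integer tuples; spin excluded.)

degeneracy = 2

The level has n_x² + n_y² = 20. The ordered positive-integer solutions are (2, 4), (4, 2).
That gives 2 states.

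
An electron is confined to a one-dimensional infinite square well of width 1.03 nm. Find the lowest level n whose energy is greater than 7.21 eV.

E_1 = h²/(8m_eL²) = 5.679×10^-20 J = 0.3545 eV.
Need n² > 7.21/0.3545 = 20.34, i.e. n > 4.510.
The smallest integer satisfying this is n = 5.

n = 5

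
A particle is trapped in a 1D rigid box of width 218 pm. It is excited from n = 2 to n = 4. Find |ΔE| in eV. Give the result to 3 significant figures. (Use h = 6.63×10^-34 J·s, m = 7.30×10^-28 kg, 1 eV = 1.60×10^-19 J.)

E_1 = h²/(8mL²) = 1.584×10^-21 J.
|ΔE| = |2² − 4²|·E_1 = 12·1.584×10^-21 J = 1.901×10^-20 J = 0.119 eV.

|ΔE| = 0.119 eV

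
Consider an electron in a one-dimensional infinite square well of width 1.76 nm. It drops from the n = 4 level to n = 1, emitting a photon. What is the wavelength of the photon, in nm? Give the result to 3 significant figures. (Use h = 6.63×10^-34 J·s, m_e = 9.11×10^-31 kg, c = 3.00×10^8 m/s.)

λ = 681 nm

E_1 = h²/(8m_eL²) = 1.947×10^-20 J, so ΔE = (4² − 1²)E_1 = 2.921×10^-19 J.
λ = hc/ΔE = (6.63×10^-34·3.00×10^8)/2.921×10^-19 = 6.81×10^-7 m = 681 nm.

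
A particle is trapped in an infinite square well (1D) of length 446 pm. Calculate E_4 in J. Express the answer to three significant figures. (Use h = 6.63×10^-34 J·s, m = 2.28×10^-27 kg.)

E_4 = 1.94×10^-21 J

For an infinite well E_n = n²h²/(8mL²), so E_1 = h²/(8mL²) = (6.63×10^-34)²/(8·2.28×10^-27·(4.46×10^-10 m)²) = 1.212×10^-22 J.
Then E_4 = 4²·E_1 = 16·1.212×10^-22 J = 1.94×10^-21 J.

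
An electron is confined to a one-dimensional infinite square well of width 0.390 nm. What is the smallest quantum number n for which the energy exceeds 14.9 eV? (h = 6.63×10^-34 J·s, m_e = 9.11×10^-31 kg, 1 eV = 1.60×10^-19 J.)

n = 3

E_1 = h²/(8m_eL²) = 3.965×10^-19 J = 2.478 eV.
Need n² > 14.9/2.478 = 6.013, i.e. n > 2.452.
The smallest integer satisfying this is n = 3.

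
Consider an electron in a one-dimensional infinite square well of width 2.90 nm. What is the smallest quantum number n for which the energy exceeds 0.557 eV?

n = 4

E_1 = h²/(8m_eL²) = 7.164×10^-21 J = 0.04472 eV.
Need n² > 0.557/0.04472 = 12.46, i.e. n > 3.530.
The smallest integer satisfying this is n = 4.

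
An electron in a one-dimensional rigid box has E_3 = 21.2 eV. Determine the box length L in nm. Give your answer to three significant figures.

From E_n = n²h²/(8m_eL²), L = n·h/√(8m_eE_n).
E_3 = 21.2 eV = 3.396×10^-18 J, so L = 3·6.626×10^-34/√(8·9.109×10^-31·3.396×10^-18) = 4.00×10^-10 m = 0.400 nm.

L = 0.400 nm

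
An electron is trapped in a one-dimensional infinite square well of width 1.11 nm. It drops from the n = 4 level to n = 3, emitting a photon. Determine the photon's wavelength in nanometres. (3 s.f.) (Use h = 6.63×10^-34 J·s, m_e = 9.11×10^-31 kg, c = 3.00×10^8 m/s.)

λ = 580 nm

E_1 = h²/(8m_eL²) = 4.895×10^-20 J, so ΔE = (4² − 3²)E_1 = 3.427×10^-19 J.
λ = hc/ΔE = (6.63×10^-34·3.00×10^8)/3.427×10^-19 = 5.80×10^-7 m = 580 nm.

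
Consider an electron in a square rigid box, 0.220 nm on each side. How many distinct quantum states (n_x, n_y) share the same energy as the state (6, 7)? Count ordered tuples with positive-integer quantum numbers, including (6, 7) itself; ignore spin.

degeneracy = 4

The level has n_x² + n_y² = 85. The ordered positive-integer solutions are (2, 9), (6, 7), (7, 6), (9, 2).
That gives 4 states.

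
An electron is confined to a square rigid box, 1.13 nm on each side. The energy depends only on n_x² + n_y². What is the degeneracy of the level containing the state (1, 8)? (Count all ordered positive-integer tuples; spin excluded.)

The level has n_x² + n_y² = 65. The ordered positive-integer solutions are (1, 8), (4, 7), (7, 4), (8, 1).
That gives 4 states.

degeneracy = 4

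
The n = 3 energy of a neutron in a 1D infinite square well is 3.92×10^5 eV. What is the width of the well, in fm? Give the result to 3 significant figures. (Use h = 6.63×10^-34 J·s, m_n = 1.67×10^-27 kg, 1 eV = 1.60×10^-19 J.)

L = 68.7 fm

From E_n = n²h²/(8m_nL²), L = n·h/√(8m_nE_n).
E_3 = 3.92×10^5 eV = 6.272×10^-14 J, so L = 3·6.63×10^-34/√(8·1.67×10^-27·6.272×10^-14) = 6.87×10^-14 m = 68.7 fm.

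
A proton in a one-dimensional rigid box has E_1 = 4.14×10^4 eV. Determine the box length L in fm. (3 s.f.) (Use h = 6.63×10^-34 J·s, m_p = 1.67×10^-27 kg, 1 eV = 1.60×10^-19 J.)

From E_n = n²h²/(8m_pL²), L = n·h/√(8m_pE_n).
E_1 = 4.14×10^4 eV = 6.624×10^-15 J, so L = 1·6.63×10^-34/√(8·1.67×10^-27·6.624×10^-15) = 7.05×10^-14 m = 70.5 fm.

L = 70.5 fm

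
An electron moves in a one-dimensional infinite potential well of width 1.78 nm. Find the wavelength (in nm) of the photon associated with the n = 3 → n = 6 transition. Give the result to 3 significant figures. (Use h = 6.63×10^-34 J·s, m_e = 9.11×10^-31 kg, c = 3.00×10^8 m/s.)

λ = 387 nm

E_1 = h²/(8m_eL²) = 1.904×10^-20 J, so ΔE = (6² − 3²)E_1 = 5.141×10^-19 J.
λ = hc/ΔE = (6.63×10^-34·3.00×10^8)/5.141×10^-19 = 3.87×10^-7 m = 387 nm.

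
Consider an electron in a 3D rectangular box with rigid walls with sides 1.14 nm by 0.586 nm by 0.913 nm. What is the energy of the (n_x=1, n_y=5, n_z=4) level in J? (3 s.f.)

E = 5.59×10^-18 J

For a 3D rectangular well E = (h²/8m_e)·Σ n_i²/L_i² = (6.626×10^-34)²/(8·9.109×10^-31) · [1²/(1.14 nm)² + 5²/(0.586 nm)² + 4²/(0.913 nm)²].
Evaluating gives E = 5.59×10^-18 J.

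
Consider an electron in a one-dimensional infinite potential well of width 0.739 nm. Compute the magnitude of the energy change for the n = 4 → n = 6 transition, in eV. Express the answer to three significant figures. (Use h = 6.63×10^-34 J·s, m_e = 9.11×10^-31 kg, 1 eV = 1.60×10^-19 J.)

E_1 = h²/(8m_eL²) = 1.104×10^-19 J.
|ΔE| = |4² − 6²|·E_1 = 20·1.104×10^-19 J = 2.208×10^-18 J = 13.8 eV.

|ΔE| = 13.8 eV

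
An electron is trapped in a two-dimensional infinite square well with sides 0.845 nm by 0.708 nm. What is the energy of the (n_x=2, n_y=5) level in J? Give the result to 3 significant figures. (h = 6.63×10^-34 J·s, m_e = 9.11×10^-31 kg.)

E = 3.35×10^-18 J

For a 2D rectangular well E = (h²/8m_e)·Σ n_i²/L_i² = (6.63×10^-34)²/(8·9.11×10^-31) · [2²/(0.845 nm)² + 5²/(0.708 nm)²].
Evaluating gives E = 3.35×10^-18 J.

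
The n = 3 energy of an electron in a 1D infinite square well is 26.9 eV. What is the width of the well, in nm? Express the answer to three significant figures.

From E_n = n²h²/(8m_eL²), L = n·h/√(8m_eE_n).
E_3 = 26.9 eV = 4.309×10^-18 J, so L = 3·6.626×10^-34/√(8·9.109×10^-31·4.309×10^-18) = 3.55×10^-10 m = 0.355 nm.

L = 0.355 nm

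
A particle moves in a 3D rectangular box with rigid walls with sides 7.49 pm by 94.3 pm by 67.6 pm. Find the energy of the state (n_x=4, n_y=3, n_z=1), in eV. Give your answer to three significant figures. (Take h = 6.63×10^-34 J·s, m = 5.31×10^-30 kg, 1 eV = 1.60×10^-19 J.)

E = 1.85×10^4 eV

For a 3D rectangular well E = (h²/8m)·Σ n_i²/L_i² = (6.63×10^-34)²/(8·5.31×10^-30) · [4²/(7.49 pm)² + 3²/(94.3 pm)² + 1²/(67.6 pm)²].
Evaluating gives E = 2.964×10^-15 J = 1.85×10^4 eV.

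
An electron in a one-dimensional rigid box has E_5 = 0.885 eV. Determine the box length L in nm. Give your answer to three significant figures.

From E_n = n²h²/(8m_eL²), L = n·h/√(8m_eE_n).
E_5 = 0.885 eV = 1.418×10^-19 J, so L = 5·6.626×10^-34/√(8·9.109×10^-31·1.418×10^-19) = 3.26×10^-9 m = 3.26 nm.

L = 3.26 nm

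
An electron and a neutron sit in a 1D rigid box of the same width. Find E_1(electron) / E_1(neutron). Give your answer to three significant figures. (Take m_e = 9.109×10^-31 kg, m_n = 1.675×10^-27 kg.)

1.84×10^3

E_n ∝ 1/m at fixed n and L, so the ratio is m_n/m_e = 1.675×10^-27/9.109×10^-31 = 1.84×10^3.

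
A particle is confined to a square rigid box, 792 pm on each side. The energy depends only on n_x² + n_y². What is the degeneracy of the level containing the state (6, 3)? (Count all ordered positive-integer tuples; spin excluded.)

The level has n_x² + n_y² = 45. The ordered positive-integer solutions are (3, 6), (6, 3).
That gives 2 states.

degeneracy = 2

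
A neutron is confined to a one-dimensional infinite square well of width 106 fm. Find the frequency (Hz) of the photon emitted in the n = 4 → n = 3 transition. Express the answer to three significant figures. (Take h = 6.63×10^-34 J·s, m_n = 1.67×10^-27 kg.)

f = 3.09×10^19 Hz

E_1 = h²/(8m_nL²) = 2.928×10^-15 J and ΔE = (4² − 3²)E_1 = 2.050×10^-14 J.
f = ΔE/h = 2.050×10^-14/6.63×10^-34 = 3.09×10^19 Hz.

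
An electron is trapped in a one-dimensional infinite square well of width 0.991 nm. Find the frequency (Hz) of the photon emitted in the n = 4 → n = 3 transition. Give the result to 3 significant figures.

E_1 = h²/(8m_eL²) = 6.135×10^-20 J and ΔE = (4² − 3²)E_1 = 4.295×10^-19 J.
f = ΔE/h = 4.295×10^-19/6.626×10^-34 = 6.48×10^14 Hz.

f = 6.48×10^14 Hz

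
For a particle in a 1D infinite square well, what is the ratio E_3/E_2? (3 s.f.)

2.25

E_n ∝ n², so E_3/E_2 = 3²/2² = 9/4 = 2.25.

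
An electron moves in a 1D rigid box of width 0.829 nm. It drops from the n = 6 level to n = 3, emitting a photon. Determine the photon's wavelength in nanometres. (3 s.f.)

E_1 = h²/(8m_eL²) = 8.767×10^-20 J, so ΔE = (6² − 3²)E_1 = 2.367×10^-18 J.
λ = hc/ΔE = (6.626×10^-34·2.998×10^8)/2.367×10^-18 = 8.39×10^-8 m = 83.9 nm.

λ = 83.9 nm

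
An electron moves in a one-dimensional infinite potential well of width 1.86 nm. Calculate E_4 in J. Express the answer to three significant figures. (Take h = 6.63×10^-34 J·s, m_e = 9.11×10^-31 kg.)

For an infinite well E_n = n²h²/(8m_eL²), so E_1 = h²/(8m_eL²) = (6.63×10^-34)²/(8·9.11×10^-31·(1.86×10^-9 m)²) = 1.743×10^-20 J.
Then E_4 = 4²·E_1 = 16·1.743×10^-20 J = 2.79×10^-19 J.

E_4 = 2.79×10^-19 J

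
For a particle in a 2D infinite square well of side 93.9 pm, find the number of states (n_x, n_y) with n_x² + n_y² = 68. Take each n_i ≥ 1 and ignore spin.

degeneracy = 2

The level has n_x² + n_y² = 68. The ordered positive-integer solutions are (2, 8), (8, 2).
That gives 2 states.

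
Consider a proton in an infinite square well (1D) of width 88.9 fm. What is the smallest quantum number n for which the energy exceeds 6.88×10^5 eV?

E_1 = h²/(8m_pL²) = 4.151×10^-15 J = 2.591×10^4 eV.
Need n² > 6.88×10^5/2.591×10^4 = 26.55, i.e. n > 5.153.
The smallest integer satisfying this is n = 6.

n = 6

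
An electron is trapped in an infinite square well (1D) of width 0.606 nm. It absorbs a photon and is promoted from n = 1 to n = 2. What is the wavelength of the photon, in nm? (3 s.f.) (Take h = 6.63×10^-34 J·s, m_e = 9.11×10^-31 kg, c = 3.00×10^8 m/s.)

λ = 404 nm

E_1 = h²/(8m_eL²) = 1.642×10^-19 J, so ΔE = (2² − 1²)E_1 = 4.926×10^-19 J.
λ = hc/ΔE = (6.63×10^-34·3.00×10^8)/4.926×10^-19 = 4.04×10^-7 m = 404 nm.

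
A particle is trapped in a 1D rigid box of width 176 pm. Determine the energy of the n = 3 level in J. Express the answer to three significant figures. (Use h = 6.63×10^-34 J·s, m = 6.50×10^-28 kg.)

E_3 = 2.46×10^-20 J

For an infinite well E_n = n²h²/(8mL²), so E_1 = h²/(8mL²) = (6.63×10^-34)²/(8·6.50×10^-28·(1.76×10^-10 m)²) = 2.729×10^-21 J.
Then E_3 = 3²·E_1 = 9·2.729×10^-21 J = 2.46×10^-20 J.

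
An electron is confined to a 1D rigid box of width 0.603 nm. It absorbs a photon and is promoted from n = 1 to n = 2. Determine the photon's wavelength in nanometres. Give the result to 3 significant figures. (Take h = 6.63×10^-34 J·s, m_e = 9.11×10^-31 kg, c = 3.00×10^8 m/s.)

E_1 = h²/(8m_eL²) = 1.659×10^-19 J, so ΔE = (2² − 1²)E_1 = 4.977×10^-19 J.
λ = hc/ΔE = (6.63×10^-34·3.00×10^8)/4.977×10^-19 = 4.00×10^-7 m = 400 nm.

λ = 400 nm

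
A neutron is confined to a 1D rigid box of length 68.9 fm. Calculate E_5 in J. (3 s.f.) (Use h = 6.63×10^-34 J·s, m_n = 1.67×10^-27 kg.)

For an infinite well E_n = n²h²/(8m_nL²), so E_1 = h²/(8m_nL²) = (6.63×10^-34)²/(8·1.67×10^-27·(6.89×10^-14 m)²) = 6.931×10^-15 J.
Then E_5 = 5²·E_1 = 25·6.931×10^-15 J = 1.73×10^-13 J.

E_5 = 1.73×10^-13 J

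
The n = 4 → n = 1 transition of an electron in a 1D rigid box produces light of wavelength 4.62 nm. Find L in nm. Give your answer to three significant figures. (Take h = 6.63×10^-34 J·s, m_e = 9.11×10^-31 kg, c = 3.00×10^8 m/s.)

The photon carries ΔE = hc/λ = 6.63×10^-34·3.00×10^8/4.62×10^-9 m = 4.305×10^-17 J.
Since ΔE = (4² − 1²)E_1, E_1 = 2.870×10^-18 J, and L = h/√(8m_eE_1) = 1.45×10^-10 m = 0.145 nm.

L = 0.145 nm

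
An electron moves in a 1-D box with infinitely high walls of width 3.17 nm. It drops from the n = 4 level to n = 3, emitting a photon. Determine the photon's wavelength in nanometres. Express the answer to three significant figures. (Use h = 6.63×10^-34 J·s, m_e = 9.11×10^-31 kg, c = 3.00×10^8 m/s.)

E_1 = h²/(8m_eL²) = 6.002×10^-21 J, so ΔE = (4² − 3²)E_1 = 4.201×10^-20 J.
λ = hc/ΔE = (6.63×10^-34·3.00×10^8)/4.201×10^-20 = 4.73×10^-6 m = 4.73×10^3 nm.

λ = 4.73×10^3 nm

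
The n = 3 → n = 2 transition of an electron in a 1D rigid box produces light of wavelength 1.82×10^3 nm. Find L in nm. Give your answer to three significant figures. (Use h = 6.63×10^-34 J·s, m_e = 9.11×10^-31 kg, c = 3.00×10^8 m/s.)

The photon carries ΔE = hc/λ = 6.63×10^-34·3.00×10^8/1.82×10^-6 m = 1.093×10^-19 J.
Since ΔE = (3² − 2²)E_1, E_1 = 2.186×10^-20 J, and L = h/√(8m_eE_1) = 1.66×10^-9 m = 1.66 nm.

L = 1.66 nm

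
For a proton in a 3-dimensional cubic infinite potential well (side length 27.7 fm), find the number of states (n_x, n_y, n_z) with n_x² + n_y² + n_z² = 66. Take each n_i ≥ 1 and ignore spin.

The level has n_x² + n_y² + n_z² = 66. The ordered positive-integer solutions are (1, 1, 8), (1, 4, 7), (1, 7, 4), (1, 8, 1), (4, 1, 7), (4, 5, 5), (4, 7, 1), (5, 4, 5), (5, 5, 4), (7, 1, 4), (7, 4, 1), (8, 1, 1).
That gives 12 states.

degeneracy = 12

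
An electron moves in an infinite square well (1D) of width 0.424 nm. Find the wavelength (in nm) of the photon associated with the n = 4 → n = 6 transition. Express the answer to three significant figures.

E_1 = h²/(8m_eL²) = 3.351×10^-19 J, so ΔE = (6² − 4²)E_1 = 6.702×10^-18 J.
λ = hc/ΔE = (6.626×10^-34·2.998×10^8)/6.702×10^-18 = 2.96×10^-8 m = 29.6 nm.

λ = 29.6 nm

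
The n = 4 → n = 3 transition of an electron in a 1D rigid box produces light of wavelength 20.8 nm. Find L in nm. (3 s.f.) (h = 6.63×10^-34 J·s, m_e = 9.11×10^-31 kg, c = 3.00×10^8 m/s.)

The photon carries ΔE = hc/λ = 6.63×10^-34·3.00×10^8/2.08×10^-8 m = 9.562×10^-18 J.
Since ΔE = (4² − 3²)E_1, E_1 = 1.366×10^-18 J, and L = h/√(8m_eE_1) = 2.10×10^-10 m = 0.210 nm.

L = 0.210 nm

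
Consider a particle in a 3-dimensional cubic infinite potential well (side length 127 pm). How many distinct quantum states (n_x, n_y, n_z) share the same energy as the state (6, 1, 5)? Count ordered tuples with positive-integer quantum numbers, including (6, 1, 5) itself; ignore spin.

The level has n_x² + n_y² + n_z² = 62. The ordered positive-integer solutions are (1, 5, 6), (1, 6, 5), (2, 3, 7), (2, 7, 3), (3, 2, 7), (3, 7, 2), (5, 1, 6), (5, 6, 1), (6, 1, 5), (6, 5, 1), (7, 2, 3), (7, 3, 2).
That gives 12 states.

degeneracy = 12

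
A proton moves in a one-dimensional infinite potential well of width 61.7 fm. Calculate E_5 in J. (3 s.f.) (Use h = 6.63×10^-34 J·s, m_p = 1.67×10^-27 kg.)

E_5 = 2.16×10^-13 J

For an infinite well E_n = n²h²/(8m_pL²), so E_1 = h²/(8m_pL²) = (6.63×10^-34)²/(8·1.67×10^-27·(6.17×10^-14 m)²) = 8.643×10^-15 J.
Then E_5 = 5²·E_1 = 25·8.643×10^-15 J = 2.16×10^-13 J.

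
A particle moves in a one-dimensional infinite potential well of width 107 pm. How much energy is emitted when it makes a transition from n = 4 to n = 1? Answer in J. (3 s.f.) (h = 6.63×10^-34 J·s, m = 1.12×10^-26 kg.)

E_1 = h²/(8mL²) = 4.285×10^-22 J.
|ΔE| = |4² − 1²|·E_1 = 15·4.285×10^-22 J = 6.43×10^-21 J.

|ΔE| = 6.43×10^-21 J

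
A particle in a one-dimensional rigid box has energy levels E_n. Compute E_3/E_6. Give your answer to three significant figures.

E_n ∝ n², so E_3/E_6 = 3²/6² = 9/36 = 0.250.

0.250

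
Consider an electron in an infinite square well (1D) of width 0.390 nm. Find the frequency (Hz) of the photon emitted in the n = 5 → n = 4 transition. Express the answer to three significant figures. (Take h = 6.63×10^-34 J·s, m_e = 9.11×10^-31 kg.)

E_1 = h²/(8m_eL²) = 3.965×10^-19 J and ΔE = (5² − 4²)E_1 = 3.568×10^-18 J.
f = ΔE/h = 3.568×10^-18/6.63×10^-34 = 5.38×10^15 Hz.

f = 5.38×10^15 Hz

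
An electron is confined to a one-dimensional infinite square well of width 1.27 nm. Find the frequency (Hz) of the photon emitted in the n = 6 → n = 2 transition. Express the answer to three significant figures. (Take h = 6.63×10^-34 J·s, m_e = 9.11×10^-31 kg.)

f = 1.80×10^15 Hz

E_1 = h²/(8m_eL²) = 3.739×10^-20 J and ΔE = (6² − 2²)E_1 = 1.196×10^-18 J.
f = ΔE/h = 1.196×10^-18/6.63×10^-34 = 1.80×10^15 Hz.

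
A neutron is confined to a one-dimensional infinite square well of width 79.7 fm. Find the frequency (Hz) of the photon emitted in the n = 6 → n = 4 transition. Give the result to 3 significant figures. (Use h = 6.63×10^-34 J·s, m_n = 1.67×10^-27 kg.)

f = 1.56×10^20 Hz

E_1 = h²/(8m_nL²) = 5.180×10^-15 J and ΔE = (6² − 4²)E_1 = 1.036×10^-13 J.
f = ΔE/h = 1.036×10^-13/6.63×10^-34 = 1.56×10^20 Hz.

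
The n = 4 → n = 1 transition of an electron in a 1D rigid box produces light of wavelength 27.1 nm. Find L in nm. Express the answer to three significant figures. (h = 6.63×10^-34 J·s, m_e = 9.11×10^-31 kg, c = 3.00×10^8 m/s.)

L = 0.351 nm

The photon carries ΔE = hc/λ = 6.63×10^-34·3.00×10^8/2.71×10^-8 m = 7.339×10^-18 J.
Since ΔE = (4² − 1²)E_1, E_1 = 4.893×10^-19 J, and L = h/√(8m_eE_1) = 3.51×10^-10 m = 0.351 nm.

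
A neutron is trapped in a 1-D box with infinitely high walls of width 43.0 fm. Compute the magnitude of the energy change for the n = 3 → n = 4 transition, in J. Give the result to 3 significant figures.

|ΔE| = 1.24×10^-13 J

E_1 = h²/(8m_nL²) = 1.772×10^-14 J.
|ΔE| = |3² − 4²|·E_1 = 7·1.772×10^-14 J = 1.24×10^-13 J.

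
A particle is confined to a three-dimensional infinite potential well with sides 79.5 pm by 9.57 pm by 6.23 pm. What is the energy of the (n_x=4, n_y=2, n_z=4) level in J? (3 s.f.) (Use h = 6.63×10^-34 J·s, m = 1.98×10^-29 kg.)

For a 3D rectangular well E = (h²/8m)·Σ n_i²/L_i² = (6.63×10^-34)²/(8·1.98×10^-29) · [4²/(79.5 pm)² + 2²/(9.57 pm)² + 4²/(6.23 pm)²].
Evaluating gives E = 1.27×10^-15 J.

E = 1.27×10^-15 J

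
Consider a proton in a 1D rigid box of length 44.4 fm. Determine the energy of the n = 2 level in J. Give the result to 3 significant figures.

For an infinite well E_n = n²h²/(8m_pL²), so E_1 = h²/(8m_pL²) = (6.626×10^-34)²/(8·1.673×10^-27·(4.44×10^-14 m)²) = 1.664×10^-14 J.
Then E_2 = 2²·E_1 = 4·1.664×10^-14 J = 6.66×10^-14 J.

E_2 = 6.66×10^-14 J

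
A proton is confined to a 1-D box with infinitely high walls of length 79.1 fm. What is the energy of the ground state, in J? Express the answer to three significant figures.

E_1 = 5.24×10^-15 J

For an infinite well E_n = n²h²/(8m_pL²), so E_1 = h²/(8m_pL²) = (6.626×10^-34)²/(8·1.673×10^-27·(7.91×10^-14 m)²) = 5.243×10^-15 J.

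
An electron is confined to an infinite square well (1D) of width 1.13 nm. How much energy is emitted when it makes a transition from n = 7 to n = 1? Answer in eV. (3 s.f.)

E_1 = h²/(8m_eL²) = 4.718×10^-20 J.
|ΔE| = |7² − 1²|·E_1 = 48·4.718×10^-20 J = 2.265×10^-18 J = 14.1 eV.

|ΔE| = 14.1 eV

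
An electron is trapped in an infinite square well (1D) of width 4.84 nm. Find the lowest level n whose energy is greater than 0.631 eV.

n = 7

E_1 = h²/(8m_eL²) = 2.572×10^-21 J = 0.01605 eV.
Need n² > 0.631/0.01605 = 39.31, i.e. n > 6.270.
The smallest integer satisfying this is n = 7.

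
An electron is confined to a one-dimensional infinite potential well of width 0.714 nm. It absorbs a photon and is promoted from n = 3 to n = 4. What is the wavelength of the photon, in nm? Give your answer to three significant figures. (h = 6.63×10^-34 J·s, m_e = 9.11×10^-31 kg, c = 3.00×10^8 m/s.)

E_1 = h²/(8m_eL²) = 1.183×10^-19 J, so ΔE = (4² − 3²)E_1 = 8.281×10^-19 J.
λ = hc/ΔE = (6.63×10^-34·3.00×10^8)/8.281×10^-19 = 2.40×10^-7 m = 240 nm.

λ = 240 nm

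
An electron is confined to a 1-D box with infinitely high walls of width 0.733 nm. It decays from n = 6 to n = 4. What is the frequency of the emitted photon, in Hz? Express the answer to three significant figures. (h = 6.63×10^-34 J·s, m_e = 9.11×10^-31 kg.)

f = 3.39×10^15 Hz

E_1 = h²/(8m_eL²) = 1.123×10^-19 J and ΔE = (6² − 4²)E_1 = 2.246×10^-18 J.
f = ΔE/h = 2.246×10^-18/6.63×10^-34 = 3.39×10^15 Hz.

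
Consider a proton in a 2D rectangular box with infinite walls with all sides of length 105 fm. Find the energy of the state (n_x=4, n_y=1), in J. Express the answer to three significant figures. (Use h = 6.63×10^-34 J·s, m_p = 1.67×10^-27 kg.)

For a 2D rectangular well E = (h²/8m_p)·Σ n_i²/L_i² = (6.63×10^-34)²/(8·1.67×10^-27) · [4²/(105 fm)² + 1²/(105 fm)²].
Evaluating gives E = 5.07×10^-14 J.

E = 5.07×10^-14 J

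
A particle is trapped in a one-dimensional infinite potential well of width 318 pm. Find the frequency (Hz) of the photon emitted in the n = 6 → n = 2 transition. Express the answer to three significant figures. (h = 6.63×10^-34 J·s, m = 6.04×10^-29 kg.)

E_1 = h²/(8mL²) = 8.996×10^-21 J and ΔE = (6² − 2²)E_1 = 2.879×10^-19 J.
f = ΔE/h = 2.879×10^-19/6.63×10^-34 = 4.34×10^14 Hz.

f = 4.34×10^14 Hz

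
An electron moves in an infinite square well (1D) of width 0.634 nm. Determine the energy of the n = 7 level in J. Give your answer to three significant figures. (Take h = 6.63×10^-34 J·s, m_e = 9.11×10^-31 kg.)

For an infinite well E_n = n²h²/(8m_eL²), so E_1 = h²/(8m_eL²) = (6.63×10^-34)²/(8·9.11×10^-31·(6.34×10^-10 m)²) = 1.501×10^-19 J.
Then E_7 = 7²·E_1 = 49·1.501×10^-19 J = 7.35×10^-18 J.

E_7 = 7.35×10^-18 J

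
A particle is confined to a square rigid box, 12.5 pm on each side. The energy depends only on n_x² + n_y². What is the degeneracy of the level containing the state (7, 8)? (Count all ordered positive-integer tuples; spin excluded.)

degeneracy = 2

The level has n_x² + n_y² = 113. The ordered positive-integer solutions are (7, 8), (8, 7).
That gives 2 states.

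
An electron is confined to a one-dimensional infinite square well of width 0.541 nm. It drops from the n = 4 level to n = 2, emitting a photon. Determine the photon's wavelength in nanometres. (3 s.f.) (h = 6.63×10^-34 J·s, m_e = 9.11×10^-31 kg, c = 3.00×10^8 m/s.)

λ = 80.4 nm

E_1 = h²/(8m_eL²) = 2.061×10^-19 J, so ΔE = (4² − 2²)E_1 = 2.473×10^-18 J.
λ = hc/ΔE = (6.63×10^-34·3.00×10^8)/2.473×10^-18 = 8.04×10^-8 m = 80.4 nm.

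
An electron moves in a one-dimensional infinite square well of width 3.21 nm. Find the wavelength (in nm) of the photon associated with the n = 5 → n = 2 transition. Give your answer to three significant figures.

E_1 = h²/(8m_eL²) = 5.847×10^-21 J, so ΔE = (5² − 2²)E_1 = 1.228×10^-19 J.
λ = hc/ΔE = (6.626×10^-34·2.998×10^8)/1.228×10^-19 = 1.62×10^-6 m = 1.62×10^3 nm.

λ = 1.62×10^3 nm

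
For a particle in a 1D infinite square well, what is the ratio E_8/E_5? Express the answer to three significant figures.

E_n ∝ n², so E_8/E_5 = 8²/5² = 64/25 = 2.56.

2.56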